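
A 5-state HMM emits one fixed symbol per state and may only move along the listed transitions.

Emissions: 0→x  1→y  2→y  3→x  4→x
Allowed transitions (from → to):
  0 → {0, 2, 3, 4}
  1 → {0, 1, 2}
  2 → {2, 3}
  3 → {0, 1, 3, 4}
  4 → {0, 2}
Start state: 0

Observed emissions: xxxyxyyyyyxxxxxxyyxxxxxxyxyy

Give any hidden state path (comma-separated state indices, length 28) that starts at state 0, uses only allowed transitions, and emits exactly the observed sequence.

0,3,4,2,3,1,2,2,2,2,3,3,3,4,0,4,2,2,3,0,4,0,3,3,1,0,2,2

  0: obs=x cand={0,3,4} pick 0 [start]
  1: obs=x cand={0,3,4} pick 3 [0->3 ok]
  2: obs=x cand={0,3,4} pick 4 [3->4 ok]
  3: obs=y cand={1,2} pick 2 [4->2 ok]
  4: obs=x cand={0,3,4} pick 3 [2->3 ok]
  5: obs=y cand={1,2} pick 1 [3->1 ok]
  6: obs=y cand={1,2} pick 2 [1->2 ok]
  7: obs=y cand={1,2} pick 2 [2->2 ok]
  8: obs=y cand={1,2} pick 2 [2->2 ok]
  9: obs=y cand={1,2} pick 2 [2->2 ok]
  10: obs=x cand={0,3,4} pick 3 [2->3 ok]
  11: obs=x cand={0,3,4} pick 3 [3->3 ok]
  12: obs=x cand={0,3,4} pick 3 [3->3 ok]
  13: obs=x cand={0,3,4} pick 4 [3->4 ok]
  14: obs=x cand={0,3,4} pick 0 [4->0 ok]
  15: obs=x cand={0,3,4} pick 4 [0->4 ok]
  16: obs=y cand={1,2} pick 2 [4->2 ok]
  17: obs=y cand={1,2} pick 2 [2->2 ok]
  18: obs=x cand={0,3,4} pick 3 [2->3 ok]
  19: obs=x cand={0,3,4} pick 0 [3->0 ok]
  20: obs=x cand={0,3,4} pick 4 [0->4 ok]
  21: obs=x cand={0,3,4} pick 0 [4->0 ok]
  22: obs=x cand={0,3,4} pick 3 [0->3 ok]
  23: obs=x cand={0,3,4} pick 3 [3->3 ok]
  24: obs=y cand={1,2} pick 1 [3->1 ok]
  25: obs=x cand={0,3,4} pick 0 [1->0 ok]
  26: obs=y cand={1,2} pick 2 [0->2 ok]
  27: obs=y cand={1,2} pick 2 [2->2 ok]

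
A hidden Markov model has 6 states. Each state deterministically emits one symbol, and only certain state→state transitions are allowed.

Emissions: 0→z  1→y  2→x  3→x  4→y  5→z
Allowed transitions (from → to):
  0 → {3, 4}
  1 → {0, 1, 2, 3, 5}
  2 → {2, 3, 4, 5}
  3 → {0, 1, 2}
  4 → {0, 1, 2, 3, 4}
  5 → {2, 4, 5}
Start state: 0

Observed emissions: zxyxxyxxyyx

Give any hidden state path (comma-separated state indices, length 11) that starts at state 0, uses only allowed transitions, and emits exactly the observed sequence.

  t0 'z' -> {0,5}, take 0 (start)
  t1 'x' -> {2,3}, take 3 (0->3 ok)
  t2 'y' -> {1,4}, take 1 (3->1 ok)
  t3 'x' -> {2,3}, take 2 (1->2 ok)
  t4 'x' -> {2,3}, take 3 (2->3 ok)
  t5 'y' -> {1,4}, take 1 (3->1 ok)
  t6 'x' -> {2,3}, take 2 (1->2 ok)
  t7 'x' -> {2,3}, take 3 (2->3 ok)
  t8 'y' -> {1,4}, take 1 (3->1 ok)
  t9 'y' -> {1,4}, take 1 (1->1 ok)
  t10 'x' -> {2,3}, take 2 (1->2 ok)

0,3,1,2,3,1,2,3,1,1,2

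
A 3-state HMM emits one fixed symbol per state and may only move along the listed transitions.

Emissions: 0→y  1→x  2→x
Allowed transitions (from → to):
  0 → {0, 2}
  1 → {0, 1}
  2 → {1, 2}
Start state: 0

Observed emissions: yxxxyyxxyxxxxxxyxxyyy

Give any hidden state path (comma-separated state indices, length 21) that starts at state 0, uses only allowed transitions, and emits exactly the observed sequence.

  [0] y  {0}  => 0  start
  [1] x  {1,2}  => 2  0->2 ok
  [2] x  {1,2}  => 2  2->2 ok
  [3] x  {1,2}  => 1  2->1 ok
  [4] y  {0}  => 0  1->0 ok
  [5] y  {0}  => 0  0->0 ok
  [6] x  {1,2}  => 2  0->2 ok
  [7] x  {1,2}  => 1  2->1 ok
  [8] y  {0}  => 0  1->0 ok
  [9] x  {1,2}  => 2  0->2 ok
  [10] x  {1,2}  => 2  2->2 ok
  [11] x  {1,2}  => 2  2->2 ok
  [12] x  {1,2}  => 1  2->1 ok
  [13] x  {1,2}  => 1  1->1 ok
  [14] x  {1,2}  => 1  1->1 ok
  [15] y  {0}  => 0  1->0 ok
  [16] x  {1,2}  => 2  0->2 ok
  [17] x  {1,2}  => 1  2->1 ok
  [18] y  {0}  => 0  1->0 ok
  [19] y  {0}  => 0  0->0 ok
  [20] y  {0}  => 0  0->0 ok

0,2,2,1,0,0,2,1,0,2,2,2,1,1,1,0,2,1,0,0,0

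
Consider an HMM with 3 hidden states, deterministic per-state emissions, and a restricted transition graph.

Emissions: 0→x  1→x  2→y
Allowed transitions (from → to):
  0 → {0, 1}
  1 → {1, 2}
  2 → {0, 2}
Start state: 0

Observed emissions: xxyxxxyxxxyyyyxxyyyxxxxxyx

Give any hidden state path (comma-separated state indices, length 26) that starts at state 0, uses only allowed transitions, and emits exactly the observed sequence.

  0: obs=x cand={0,1} pick 0 [start]
  1: obs=x cand={0,1} pick 1 [0->1 ok]
  2: obs=y cand={2} pick 2 [1->2 ok]
  3: obs=x cand={0,1} pick 0 [2->0 ok]
  4: obs=x cand={0,1} pick 0 [0->0 ok]
  5: obs=x cand={0,1} pick 1 [0->1 ok]
  6: obs=y cand={2} pick 2 [1->2 ok]
  7: obs=x cand={0,1} pick 0 [2->0 ok]
  8: obs=x cand={0,1} pick 0 [0->0 ok]
  9: obs=x cand={0,1} pick 1 [0->1 ok]
  10: obs=y cand={2} pick 2 [1->2 ok]
  11: obs=y cand={2} pick 2 [2->2 ok]
  12: obs=y cand={2} pick 2 [2->2 ok]
  13: obs=y cand={2} pick 2 [2->2 ok]
  14: obs=x cand={0,1} pick 0 [2->0 ok]
  15: obs=x cand={0,1} pick 1 [0->1 ok]
  16: obs=y cand={2} pick 2 [1->2 ok]
  17: obs=y cand={2} pick 2 [2->2 ok]
  18: obs=y cand={2} pick 2 [2->2 ok]
  19: obs=x cand={0,1} pick 0 [2->0 ok]
  20: obs=x cand={0,1} pick 0 [0->0 ok]
  21: obs=x cand={0,1} pick 0 [0->0 ok]
  22: obs=x cand={0,1} pick 0 [0->0 ok]
  23: obs=x cand={0,1} pick 1 [0->1 ok]
  24: obs=y cand={2} pick 2 [1->2 ok]
  25: obs=x cand={0,1} pick 0 [2->0 ok]

0,1,2,0,0,1,2,0,0,1,2,2,2,2,0,1,2,2,2,0,0,0,0,1,2,0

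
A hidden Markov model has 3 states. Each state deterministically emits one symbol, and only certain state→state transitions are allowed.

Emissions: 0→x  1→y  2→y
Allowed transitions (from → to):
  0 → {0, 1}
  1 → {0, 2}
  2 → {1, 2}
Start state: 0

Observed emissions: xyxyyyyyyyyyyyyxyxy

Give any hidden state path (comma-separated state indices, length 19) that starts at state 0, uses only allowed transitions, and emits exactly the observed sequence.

0,1,0,1,2,1,2,2,2,1,2,2,2,2,1,0,1,0,1

  [0] x  {0}  => 0  start
  [1] y  {1,2}  => 1  0->1 ok
  [2] x  {0}  => 0  1->0 ok
  [3] y  {1,2}  => 1  0->1 ok
  [4] y  {1,2}  => 2  1->2 ok
  [5] y  {1,2}  => 1  2->1 ok
  [6] y  {1,2}  => 2  1->2 ok
  [7] y  {1,2}  => 2  2->2 ok
  [8] y  {1,2}  => 2  2->2 ok
  [9] y  {1,2}  => 1  2->1 ok
  [10] y  {1,2}  => 2  1->2 ok
  [11] y  {1,2}  => 2  2->2 ok
  [12] y  {1,2}  => 2  2->2 ok
  [13] y  {1,2}  => 2  2->2 ok
  [14] y  {1,2}  => 1  2->1 ok
  [15] x  {0}  => 0  1->0 ok
  [16] y  {1,2}  => 1  0->1 ok
  [17] x  {0}  => 0  1->0 ok
  [18] y  {1,2}  => 1  0->1 ok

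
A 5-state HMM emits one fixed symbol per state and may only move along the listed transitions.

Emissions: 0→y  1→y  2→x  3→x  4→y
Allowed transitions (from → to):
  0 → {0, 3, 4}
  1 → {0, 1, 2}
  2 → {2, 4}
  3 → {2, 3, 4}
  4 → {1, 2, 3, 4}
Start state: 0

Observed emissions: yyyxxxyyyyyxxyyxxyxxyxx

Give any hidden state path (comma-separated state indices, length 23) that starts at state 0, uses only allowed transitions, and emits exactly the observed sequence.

0,4,1,2,2,2,4,1,1,0,4,2,2,4,4,2,2,4,3,2,4,3,2

  t0 'y' -> {0,1,4}, take 0 (start)
  t1 'y' -> {0,1,4}, take 4 (0->4 ok)
  t2 'y' -> {0,1,4}, take 1 (4->1 ok)
  t3 'x' -> {2,3}, take 2 (1->2 ok)
  t4 'x' -> {2,3}, take 2 (2->2 ok)
  t5 'x' -> {2,3}, take 2 (2->2 ok)
  t6 'y' -> {0,1,4}, take 4 (2->4 ok)
  t7 'y' -> {0,1,4}, take 1 (4->1 ok)
  t8 'y' -> {0,1,4}, take 1 (1->1 ok)
  t9 'y' -> {0,1,4}, take 0 (1->0 ok)
  t10 'y' -> {0,1,4}, take 4 (0->4 ok)
  t11 'x' -> {2,3}, take 2 (4->2 ok)
  t12 'x' -> {2,3}, take 2 (2->2 ok)
  t13 'y' -> {0,1,4}, take 4 (2->4 ok)
  t14 'y' -> {0,1,4}, take 4 (4->4 ok)
  t15 'x' -> {2,3}, take 2 (4->2 ok)
  t16 'x' -> {2,3}, take 2 (2->2 ok)
  t17 'y' -> {0,1,4}, take 4 (2->4 ok)
  t18 'x' -> {2,3}, take 3 (4->3 ok)
  t19 'x' -> {2,3}, take 2 (3->2 ok)
  t20 'y' -> {0,1,4}, take 4 (2->4 ok)
  t21 'x' -> {2,3}, take 3 (4->3 ok)
  t22 'x' -> {2,3}, take 2 (3->2 ok)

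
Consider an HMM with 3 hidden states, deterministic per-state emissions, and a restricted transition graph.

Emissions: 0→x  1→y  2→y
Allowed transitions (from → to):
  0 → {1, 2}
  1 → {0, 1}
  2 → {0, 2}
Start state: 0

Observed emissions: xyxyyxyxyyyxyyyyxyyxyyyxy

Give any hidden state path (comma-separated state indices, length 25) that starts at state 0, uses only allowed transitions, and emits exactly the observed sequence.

0,2,0,2,2,0,1,0,2,2,2,0,1,1,1,1,0,1,1,0,2,2,2,0,1

  t0 'x' -> {0}, take 0 (start)
  t1 'y' -> {1,2}, take 2 (0->2 ok)
  t2 'x' -> {0}, take 0 (2->0 ok)
  t3 'y' -> {1,2}, take 2 (0->2 ok)
  t4 'y' -> {1,2}, take 2 (2->2 ok)
  t5 'x' -> {0}, take 0 (2->0 ok)
  t6 'y' -> {1,2}, take 1 (0->1 ok)
  t7 'x' -> {0}, take 0 (1->0 ok)
  t8 'y' -> {1,2}, take 2 (0->2 ok)
  t9 'y' -> {1,2}, take 2 (2->2 ok)
  t10 'y' -> {1,2}, take 2 (2->2 ok)
  t11 'x' -> {0}, take 0 (2->0 ok)
  t12 'y' -> {1,2}, take 1 (0->1 ok)
  t13 'y' -> {1,2}, take 1 (1->1 ok)
  t14 'y' -> {1,2}, take 1 (1->1 ok)
  t15 'y' -> {1,2}, take 1 (1->1 ok)
  t16 'x' -> {0}, take 0 (1->0 ok)
  t17 'y' -> {1,2}, take 1 (0->1 ok)
  t18 'y' -> {1,2}, take 1 (1->1 ok)
  t19 'x' -> {0}, take 0 (1->0 ok)
  t20 'y' -> {1,2}, take 2 (0->2 ok)
  t21 'y' -> {1,2}, take 2 (2->2 ok)
  t22 'y' -> {1,2}, take 2 (2->2 ok)
  t23 'x' -> {0}, take 0 (2->0 ok)
  t24 'y' -> {1,2}, take 1 (0->1 ok)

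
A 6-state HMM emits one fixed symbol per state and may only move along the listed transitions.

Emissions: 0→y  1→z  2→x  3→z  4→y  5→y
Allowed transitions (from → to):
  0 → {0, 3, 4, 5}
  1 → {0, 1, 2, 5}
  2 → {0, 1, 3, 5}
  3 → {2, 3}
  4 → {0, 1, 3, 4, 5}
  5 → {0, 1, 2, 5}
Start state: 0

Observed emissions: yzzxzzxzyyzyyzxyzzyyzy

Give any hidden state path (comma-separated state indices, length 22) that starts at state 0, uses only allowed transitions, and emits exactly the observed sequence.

  [0] y  {0,4,5}  => 0  start
  [1] z  {1,3}  => 3  0->3 ok
  [2] z  {1,3}  => 3  3->3 ok
  [3] x  {2}  => 2  3->2 ok
  [4] z  {1,3}  => 3  2->3 ok
  [5] z  {1,3}  => 3  3->3 ok
  [6] x  {2}  => 2  3->2 ok
  [7] z  {1,3}  => 1  2->1 ok
  [8] y  {0,4,5}  => 5  1->5 ok
  [9] y  {0,4,5}  => 5  5->5 ok
  [10] z  {1,3}  => 1  5->1 ok
  [11] y  {0,4,5}  => 5  1->5 ok
  [12] y  {0,4,5}  => 0  5->0 ok
  [13] z  {1,3}  => 3  0->3 ok
  [14] x  {2}  => 2  3->2 ok
  [15] y  {0,4,5}  => 5  2->5 ok
  [16] z  {1,3}  => 1  5->1 ok
  [17] z  {1,3}  => 1  1->1 ok
  [18] y  {0,4,5}  => 5  1->5 ok
  [19] y  {0,4,5}  => 5  5->5 ok
  [20] z  {1,3}  => 1  5->1 ok
  [21] y  {0,4,5}  => 0  1->0 ok

0,3,3,2,3,3,2,1,5,5,1,5,0,3,2,5,1,1,5,5,1,0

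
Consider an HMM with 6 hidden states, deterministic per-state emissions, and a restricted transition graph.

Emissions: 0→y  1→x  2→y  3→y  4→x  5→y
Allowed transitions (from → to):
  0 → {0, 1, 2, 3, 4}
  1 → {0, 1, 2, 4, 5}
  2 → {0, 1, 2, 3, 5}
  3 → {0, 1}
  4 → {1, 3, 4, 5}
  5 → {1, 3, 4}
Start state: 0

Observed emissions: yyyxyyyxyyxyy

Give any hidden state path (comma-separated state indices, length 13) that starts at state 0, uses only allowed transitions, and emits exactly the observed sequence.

  pos 0: y in {0,2,3,5}, choose 0; start
  pos 1: y in {0,2,3,5}, choose 2; 0->2 ok
  pos 2: y in {0,2,3,5}, choose 5; 2->5 ok
  pos 3: x in {1,4}, choose 4; 5->4 ok
  pos 4: y in {0,2,3,5}, choose 3; 4->3 ok
  pos 5: y in {0,2,3,5}, choose 0; 3->0 ok
  pos 6: y in {0,2,3,5}, choose 3; 0->3 ok
  pos 7: x in {1,4}, choose 1; 3->1 ok
  pos 8: y in {0,2,3,5}, choose 2; 1->2 ok
  pos 9: y in {0,2,3,5}, choose 5; 2->5 ok
  pos 10: x in {1,4}, choose 4; 5->4 ok
  pos 11: y in {0,2,3,5}, choose 3; 4->3 ok
  pos 12: y in {0,2,3,5}, choose 0; 3->0 ok

0,2,5,4,3,0,3,1,2,5,4,3,0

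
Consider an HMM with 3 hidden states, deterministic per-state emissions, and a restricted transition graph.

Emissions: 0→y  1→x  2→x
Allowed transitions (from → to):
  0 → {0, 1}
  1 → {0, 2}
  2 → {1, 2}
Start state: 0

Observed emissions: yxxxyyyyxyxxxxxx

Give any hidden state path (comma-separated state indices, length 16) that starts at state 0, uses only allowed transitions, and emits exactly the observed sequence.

  0: obs=y cand={0} pick 0 [start]
  1: obs=x cand={1,2} pick 1 [0->1 ok]
  2: obs=x cand={1,2} pick 2 [1->2 ok]
  3: obs=x cand={1,2} pick 1 [2->1 ok]
  4: obs=y cand={0} pick 0 [1->0 ok]
  5: obs=y cand={0} pick 0 [0->0 ok]
  6: obs=y cand={0} pick 0 [0->0 ok]
  7: obs=y cand={0} pick 0 [0->0 ok]
  8: obs=x cand={1,2} pick 1 [0->1 ok]
  9: obs=y cand={0} pick 0 [1->0 ok]
  10: obs=x cand={1,2} pick 1 [0->1 ok]
  11: obs=x cand={1,2} pick 2 [1->2 ok]
  12: obs=x cand={1,2} pick 2 [2->2 ok]
  13: obs=x cand={1,2} pick 2 [2->2 ok]
  14: obs=x cand={1,2} pick 2 [2->2 ok]
  15: obs=x cand={1,2} pick 2 [2->2 ok]

0,1,2,1,0,0,0,0,1,0,1,2,2,2,2,2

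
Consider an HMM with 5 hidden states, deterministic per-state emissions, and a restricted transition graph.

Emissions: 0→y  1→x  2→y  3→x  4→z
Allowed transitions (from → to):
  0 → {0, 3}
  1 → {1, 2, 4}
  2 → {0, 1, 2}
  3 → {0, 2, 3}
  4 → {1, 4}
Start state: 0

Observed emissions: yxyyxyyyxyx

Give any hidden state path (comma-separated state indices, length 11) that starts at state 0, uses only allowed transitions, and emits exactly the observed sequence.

0,3,2,2,1,2,0,0,3,2,1

  t0 'y' -> {0,2}, take 0 (start)
  t1 'x' -> {1,3}, take 3 (0->3 ok)
  t2 'y' -> {0,2}, take 2 (3->2 ok)
  t3 'y' -> {0,2}, take 2 (2->2 ok)
  t4 'x' -> {1,3}, take 1 (2->1 ok)
  t5 'y' -> {0,2}, take 2 (1->2 ok)
  t6 'y' -> {0,2}, take 0 (2->0 ok)
  t7 'y' -> {0,2}, take 0 (0->0 ok)
  t8 'x' -> {1,3}, take 3 (0->3 ok)
  t9 'y' -> {0,2}, take 2 (3->2 ok)
  t10 'x' -> {1,3}, take 1 (2->1 ok)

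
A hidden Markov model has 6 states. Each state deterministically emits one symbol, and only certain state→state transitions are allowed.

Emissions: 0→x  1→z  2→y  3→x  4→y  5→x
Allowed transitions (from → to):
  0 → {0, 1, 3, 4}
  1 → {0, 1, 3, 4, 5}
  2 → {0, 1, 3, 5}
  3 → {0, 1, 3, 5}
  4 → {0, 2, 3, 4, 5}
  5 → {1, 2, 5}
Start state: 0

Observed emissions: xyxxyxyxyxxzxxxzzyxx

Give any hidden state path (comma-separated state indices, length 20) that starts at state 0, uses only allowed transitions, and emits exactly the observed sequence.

0,4,5,5,2,5,2,0,4,5,5,1,3,3,5,1,1,4,0,3

  [0] x  {0,3,5}  => 0  start
  [1] y  {2,4}  => 4  0->4 ok
  [2] x  {0,3,5}  => 5  4->5 ok
  [3] x  {0,3,5}  => 5  5->5 ok
  [4] y  {2,4}  => 2  5->2 ok
  [5] x  {0,3,5}  => 5  2->5 ok
  [6] y  {2,4}  => 2  5->2 ok
  [7] x  {0,3,5}  => 0  2->0 ok
  [8] y  {2,4}  => 4  0->4 ok
  [9] x  {0,3,5}  => 5  4->5 ok
  [10] x  {0,3,5}  => 5  5->5 ok
  [11] z  {1}  => 1  5->1 ok
  [12] x  {0,3,5}  => 3  1->3 ok
  [13] x  {0,3,5}  => 3  3->3 ok
  [14] x  {0,3,5}  => 5  3->5 ok
  [15] z  {1}  => 1  5->1 ok
  [16] z  {1}  => 1  1->1 ok
  [17] y  {2,4}  => 4  1->4 ok
  [18] x  {0,3,5}  => 0  4->0 ok
  [19] x  {0,3,5}  => 3  0->3 ok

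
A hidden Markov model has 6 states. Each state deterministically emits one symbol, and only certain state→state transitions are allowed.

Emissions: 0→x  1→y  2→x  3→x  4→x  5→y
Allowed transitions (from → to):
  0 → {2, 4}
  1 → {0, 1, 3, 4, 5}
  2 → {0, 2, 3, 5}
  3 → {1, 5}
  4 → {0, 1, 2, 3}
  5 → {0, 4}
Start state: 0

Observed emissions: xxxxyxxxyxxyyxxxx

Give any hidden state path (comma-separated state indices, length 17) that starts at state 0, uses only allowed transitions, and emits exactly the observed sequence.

  pos 0: x in {0,2,3,4}, choose 0; start
  pos 1: x in {0,2,3,4}, choose 4; 0->4 ok
  pos 2: x in {0,2,3,4}, choose 2; 4->2 ok
  pos 3: x in {0,2,3,4}, choose 3; 2->3 ok
  pos 4: y in {1,5}, choose 5; 3->5 ok
  pos 5: x in {0,2,3,4}, choose 0; 5->0 ok
  pos 6: x in {0,2,3,4}, choose 2; 0->2 ok
  pos 7: x in {0,2,3,4}, choose 3; 2->3 ok
  pos 8: y in {1,5}, choose 5; 3->5 ok
  pos 9: x in {0,2,3,4}, choose 4; 5->4 ok
  pos 10: x in {0,2,3,4}, choose 3; 4->3 ok
  pos 11: y in {1,5}, choose 1; 3->1 ok
  pos 12: y in {1,5}, choose 5; 1->5 ok
  pos 13: x in {0,2,3,4}, choose 4; 5->4 ok
  pos 14: x in {0,2,3,4}, choose 0; 4->0 ok
  pos 15: x in {0,2,3,4}, choose 2; 0->2 ok
  pos 16: x in {0,2,3,4}, choose 0; 2->0 ok

0,4,2,3,5,0,2,3,5,4,3,1,5,4,0,2,0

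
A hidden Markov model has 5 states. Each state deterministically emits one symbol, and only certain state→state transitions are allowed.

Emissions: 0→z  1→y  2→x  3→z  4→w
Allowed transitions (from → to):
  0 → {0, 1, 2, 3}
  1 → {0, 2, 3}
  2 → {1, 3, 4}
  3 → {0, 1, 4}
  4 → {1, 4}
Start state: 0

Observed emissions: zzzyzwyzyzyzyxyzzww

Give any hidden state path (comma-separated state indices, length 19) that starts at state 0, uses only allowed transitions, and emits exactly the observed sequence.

  t0 'z' -> {0,3}, take 0 (start)
  t1 'z' -> {0,3}, take 3 (0->3 ok)
  t2 'z' -> {0,3}, take 0 (3->0 ok)
  t3 'y' -> {1}, take 1 (0->1 ok)
  t4 'z' -> {0,3}, take 3 (1->3 ok)
  t5 'w' -> {4}, take 4 (3->4 ok)
  t6 'y' -> {1}, take 1 (4->1 ok)
  t7 'z' -> {0,3}, take 0 (1->0 ok)
  t8 'y' -> {1}, take 1 (0->1 ok)
  t9 'z' -> {0,3}, take 3 (1->3 ok)
  t10 'y' -> {1}, take 1 (3->1 ok)
  t11 'z' -> {0,3}, take 0 (1->0 ok)
  t12 'y' -> {1}, take 1 (0->1 ok)
  t13 'x' -> {2}, take 2 (1->2 ok)
  t14 'y' -> {1}, take 1 (2->1 ok)
  t15 'z' -> {0,3}, take 0 (1->0 ok)
  t16 'z' -> {0,3}, take 3 (0->3 ok)
  t17 'w' -> {4}, take 4 (3->4 ok)
  t18 'w' -> {4}, take 4 (4->4 ok)

0,3,0,1,3,4,1,0,1,3,1,0,1,2,1,0,3,4,4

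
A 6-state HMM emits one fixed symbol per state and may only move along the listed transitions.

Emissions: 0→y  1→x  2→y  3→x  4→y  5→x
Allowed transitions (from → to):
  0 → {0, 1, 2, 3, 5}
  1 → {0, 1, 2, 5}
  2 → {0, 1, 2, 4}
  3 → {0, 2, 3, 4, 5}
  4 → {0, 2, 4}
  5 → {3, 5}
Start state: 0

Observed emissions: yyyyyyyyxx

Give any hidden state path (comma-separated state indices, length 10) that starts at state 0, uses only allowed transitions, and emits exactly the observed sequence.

  [0] y  {0,2,4}  => 0  start
  [1] y  {0,2,4}  => 0  0->0 ok
  [2] y  {0,2,4}  => 2  0->2 ok
  [3] y  {0,2,4}  => 2  2->2 ok
  [4] y  {0,2,4}  => 2  2->2 ok
  [5] y  {0,2,4}  => 4  2->4 ok
  [6] y  {0,2,4}  => 4  4->4 ok
  [7] y  {0,2,4}  => 0  4->0 ok
  [8] x  {1,3,5}  => 3  0->3 ok
  [9] x  {1,3,5}  => 3  3->3 ok

0,0,2,2,2,4,4,0,3,3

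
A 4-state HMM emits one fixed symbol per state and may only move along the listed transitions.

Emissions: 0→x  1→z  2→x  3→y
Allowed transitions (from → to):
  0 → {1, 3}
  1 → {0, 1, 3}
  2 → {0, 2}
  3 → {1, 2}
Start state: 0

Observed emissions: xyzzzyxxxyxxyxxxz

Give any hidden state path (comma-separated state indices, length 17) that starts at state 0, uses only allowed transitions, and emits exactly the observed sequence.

  t0 'x' -> {0,2}, take 0 (start)
  t1 'y' -> {3}, take 3 (0->3 ok)
  t2 'z' -> {1}, take 1 (3->1 ok)
  t3 'z' -> {1}, take 1 (1->1 ok)
  t4 'z' -> {1}, take 1 (1->1 ok)
  t5 'y' -> {3}, take 3 (1->3 ok)
  t6 'x' -> {0,2}, take 2 (3->2 ok)
  t7 'x' -> {0,2}, take 2 (2->2 ok)
  t8 'x' -> {0,2}, take 0 (2->0 ok)
  t9 'y' -> {3}, take 3 (0->3 ok)
  t10 'x' -> {0,2}, take 2 (3->2 ok)
  t11 'x' -> {0,2}, take 0 (2->0 ok)
  t12 'y' -> {3}, take 3 (0->3 ok)
  t13 'x' -> {0,2}, take 2 (3->2 ok)
  t14 'x' -> {0,2}, take 2 (2->2 ok)
  t15 'x' -> {0,2}, take 0 (2->0 ok)
  t16 'z' -> {1}, take 1 (0->1 ok)

0,3,1,1,1,3,2,2,0,3,2,0,3,2,2,0,1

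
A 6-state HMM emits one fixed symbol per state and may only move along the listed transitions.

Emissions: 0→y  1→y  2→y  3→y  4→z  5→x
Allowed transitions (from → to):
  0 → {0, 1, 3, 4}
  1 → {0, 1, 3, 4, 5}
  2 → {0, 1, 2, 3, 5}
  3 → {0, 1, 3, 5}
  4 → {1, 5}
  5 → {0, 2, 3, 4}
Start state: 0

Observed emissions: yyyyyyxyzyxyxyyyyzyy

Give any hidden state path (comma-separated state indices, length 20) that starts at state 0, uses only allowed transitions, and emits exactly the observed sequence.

0,3,3,0,0,3,5,0,4,1,5,3,5,2,1,0,0,4,1,1

  t0 'y' -> {0,1,2,3}, take 0 (start)
  t1 'y' -> {0,1,2,3}, take 3 (0->3 ok)
  t2 'y' -> {0,1,2,3}, take 3 (3->3 ok)
  t3 'y' -> {0,1,2,3}, take 0 (3->0 ok)
  t4 'y' -> {0,1,2,3}, take 0 (0->0 ok)
  t5 'y' -> {0,1,2,3}, take 3 (0->3 ok)
  t6 'x' -> {5}, take 5 (3->5 ok)
  t7 'y' -> {0,1,2,3}, take 0 (5->0 ok)
  t8 'z' -> {4}, take 4 (0->4 ok)
  t9 'y' -> {0,1,2,3}, take 1 (4->1 ok)
  t10 'x' -> {5}, take 5 (1->5 ok)
  t11 'y' -> {0,1,2,3}, take 3 (5->3 ok)
  t12 'x' -> {5}, take 5 (3->5 ok)
  t13 'y' -> {0,1,2,3}, take 2 (5->2 ok)
  t14 'y' -> {0,1,2,3}, take 1 (2->1 ok)
  t15 'y' -> {0,1,2,3}, take 0 (1->0 ok)
  t16 'y' -> {0,1,2,3}, take 0 (0->0 ok)
  t17 'z' -> {4}, take 4 (0->4 ok)
  t18 'y' -> {0,1,2,3}, take 1 (4->1 ok)
  t19 'y' -> {0,1,2,3}, take 1 (1->1 ok)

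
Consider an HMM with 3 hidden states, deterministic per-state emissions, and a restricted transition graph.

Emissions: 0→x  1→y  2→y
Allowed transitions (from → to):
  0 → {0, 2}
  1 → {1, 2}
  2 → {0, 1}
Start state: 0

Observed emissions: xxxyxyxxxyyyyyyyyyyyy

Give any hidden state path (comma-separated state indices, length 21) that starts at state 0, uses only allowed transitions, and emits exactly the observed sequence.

  pos 0: x in {0}, choose 0; start
  pos 1: x in {0}, choose 0; 0->0 ok
  pos 2: x in {0}, choose 0; 0->0 ok
  pos 3: y in {1,2}, choose 2; 0->2 ok
  pos 4: x in {0}, choose 0; 2->0 ok
  pos 5: y in {1,2}, choose 2; 0->2 ok
  pos 6: x in {0}, choose 0; 2->0 ok
  pos 7: x in {0}, choose 0; 0->0 ok
  pos 8: x in {0}, choose 0; 0->0 ok
  pos 9: y in {1,2}, choose 2; 0->2 ok
  pos 10: y in {1,2}, choose 1; 2->1 ok
  pos 11: y in {1,2}, choose 1; 1->1 ok
  pos 12: y in {1,2}, choose 1; 1->1 ok
  pos 13: y in {1,2}, choose 1; 1->1 ok
  pos 14: y in {1,2}, choose 1; 1->1 ok
  pos 15: y in {1,2}, choose 2; 1->2 ok
  pos 16: y in {1,2}, choose 1; 2->1 ok
  pos 17: y in {1,2}, choose 2; 1->2 ok
  pos 18: y in {1,2}, choose 1; 2->1 ok
  pos 19: y in {1,2}, choose 2; 1->2 ok
  pos 20: y in {1,2}, choose 1; 2->1 ok

0,0,0,2,0,2,0,0,0,2,1,1,1,1,1,2,1,2,1,2,1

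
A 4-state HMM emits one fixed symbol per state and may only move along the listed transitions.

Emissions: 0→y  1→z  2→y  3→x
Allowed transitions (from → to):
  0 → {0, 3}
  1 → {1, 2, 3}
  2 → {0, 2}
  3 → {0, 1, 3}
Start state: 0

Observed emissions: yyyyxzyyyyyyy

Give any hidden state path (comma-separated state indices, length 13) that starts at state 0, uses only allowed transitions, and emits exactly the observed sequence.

0,0,0,0,3,1,2,2,2,2,2,2,0

  0: obs=y cand={0,2} pick 0 [start]
  1: obs=y cand={0,2} pick 0 [0->0 ok]
  2: obs=y cand={0,2} pick 0 [0->0 ok]
  3: obs=y cand={0,2} pick 0 [0->0 ok]
  4: obs=x cand={3} pick 3 [0->3 ok]
  5: obs=z cand={1} pick 1 [3->1 ok]
  6: obs=y cand={0,2} pick 2 [1->2 ok]
  7: obs=y cand={0,2} pick 2 [2->2 ok]
  8: obs=y cand={0,2} pick 2 [2->2 ok]
  9: obs=y cand={0,2} pick 2 [2->2 ok]
  10: obs=y cand={0,2} pick 2 [2->2 ok]
  11: obs=y cand={0,2} pick 2 [2->2 ok]
  12: obs=y cand={0,2} pick 0 [2->0 ok]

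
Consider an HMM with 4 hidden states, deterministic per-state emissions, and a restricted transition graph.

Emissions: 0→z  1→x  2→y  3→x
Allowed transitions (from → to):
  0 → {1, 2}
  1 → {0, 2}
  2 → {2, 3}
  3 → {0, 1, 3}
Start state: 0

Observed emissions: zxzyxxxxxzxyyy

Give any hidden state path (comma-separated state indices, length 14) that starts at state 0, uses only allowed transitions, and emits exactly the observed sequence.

0,1,0,2,3,3,3,3,1,0,1,2,2,2

  t0 'z' -> {0}, take 0 (start)
  t1 'x' -> {1,3}, take 1 (0->1 ok)
  t2 'z' -> {0}, take 0 (1->0 ok)
  t3 'y' -> {2}, take 2 (0->2 ok)
  t4 'x' -> {1,3}, take 3 (2->3 ok)
  t5 'x' -> {1,3}, take 3 (3->3 ok)
  t6 'x' -> {1,3}, take 3 (3->3 ok)
  t7 'x' -> {1,3}, take 3 (3->3 ok)
  t8 'x' -> {1,3}, take 1 (3->1 ok)
  t9 'z' -> {0}, take 0 (1->0 ok)
  t10 'x' -> {1,3}, take 1 (0->1 ok)
  t11 'y' -> {2}, take 2 (1->2 ok)
  t12 'y' -> {2}, take 2 (2->2 ok)
  t13 'y' -> {2}, take 2 (2->2 ok)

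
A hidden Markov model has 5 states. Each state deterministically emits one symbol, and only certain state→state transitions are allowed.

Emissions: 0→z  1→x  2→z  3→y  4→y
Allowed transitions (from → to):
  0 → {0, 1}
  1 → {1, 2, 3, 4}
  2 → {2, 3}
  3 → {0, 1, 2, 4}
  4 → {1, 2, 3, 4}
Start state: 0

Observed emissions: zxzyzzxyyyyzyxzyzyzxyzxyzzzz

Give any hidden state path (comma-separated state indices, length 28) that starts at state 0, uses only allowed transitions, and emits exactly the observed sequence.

  0: obs=z cand={0,2} pick 0 [start]
  1: obs=x cand={1} pick 1 [0->1 ok]
  2: obs=z cand={0,2} pick 2 [1->2 ok]
  3: obs=y cand={3,4} pick 3 [2->3 ok]
  4: obs=z cand={0,2} pick 0 [3->0 ok]
  5: obs=z cand={0,2} pick 0 [0->0 ok]
  6: obs=x cand={1} pick 1 [0->1 ok]
  7: obs=y cand={3,4} pick 4 [1->4 ok]
  8: obs=y cand={3,4} pick 3 [4->3 ok]
  9: obs=y cand={3,4} pick 4 [3->4 ok]
  10: obs=y cand={3,4} pick 3 [4->3 ok]
  11: obs=z cand={0,2} pick 2 [3->2 ok]
  12: obs=y cand={3,4} pick 3 [2->3 ok]
  13: obs=x cand={1} pick 1 [3->1 ok]
  14: obs=z cand={0,2} pick 2 [1->2 ok]
  15: obs=y cand={3,4} pick 3 [2->3 ok]
  16: obs=z cand={0,2} pick 2 [3->2 ok]
  17: obs=y cand={3,4} pick 3 [2->3 ok]
  18: obs=z cand={0,2} pick 0 [3->0 ok]
  19: obs=x cand={1} pick 1 [0->1 ok]
  20: obs=y cand={3,4} pick 3 [1->3 ok]
  21: obs=z cand={0,2} pick 0 [3->0 ok]
  22: obs=x cand={1} pick 1 [0->1 ok]
  23: obs=y cand={3,4} pick 4 [1->4 ok]
  24: obs=z cand={0,2} pick 2 [4->2 ok]
  25: obs=z cand={0,2} pick 2 [2->2 ok]
  26: obs=z cand={0,2} pick 2 [2->2 ok]
  27: obs=z cand={0,2} pick 2 [2->2 ok]

0,1,2,3,0,0,1,4,3,4,3,2,3,1,2,3,2,3,0,1,3,0,1,4,2,2,2,2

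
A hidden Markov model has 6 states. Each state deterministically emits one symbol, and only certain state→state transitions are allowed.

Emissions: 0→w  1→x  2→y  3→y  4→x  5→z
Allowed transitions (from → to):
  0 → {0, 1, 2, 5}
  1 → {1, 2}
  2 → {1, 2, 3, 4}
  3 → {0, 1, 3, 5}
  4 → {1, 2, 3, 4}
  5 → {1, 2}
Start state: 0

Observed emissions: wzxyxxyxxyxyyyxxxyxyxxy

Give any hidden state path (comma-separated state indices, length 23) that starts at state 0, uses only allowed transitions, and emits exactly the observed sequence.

0,5,1,2,1,1,2,4,1,2,4,2,2,2,1,1,1,2,1,2,4,4,2

  0: obs=w cand={0} pick 0 [start]
  1: obs=z cand={5} pick 5 [0->5 ok]
  2: obs=x cand={1,4} pick 1 [5->1 ok]
  3: obs=y cand={2,3} pick 2 [1->2 ok]
  4: obs=x cand={1,4} pick 1 [2->1 ok]
  5: obs=x cand={1,4} pick 1 [1->1 ok]
  6: obs=y cand={2,3} pick 2 [1->2 ok]
  7: obs=x cand={1,4} pick 4 [2->4 ok]
  8: obs=x cand={1,4} pick 1 [4->1 ok]
  9: obs=y cand={2,3} pick 2 [1->2 ok]
  10: obs=x cand={1,4} pick 4 [2->4 ok]
  11: obs=y cand={2,3} pick 2 [4->2 ok]
  12: obs=y cand={2,3} pick 2 [2->2 ok]
  13: obs=y cand={2,3} pick 2 [2->2 ok]
  14: obs=x cand={1,4} pick 1 [2->1 ok]
  15: obs=x cand={1,4} pick 1 [1->1 ok]
  16: obs=x cand={1,4} pick 1 [1->1 ok]
  17: obs=y cand={2,3} pick 2 [1->2 ok]
  18: obs=x cand={1,4} pick 1 [2->1 ok]
  19: obs=y cand={2,3} pick 2 [1->2 ok]
  20: obs=x cand={1,4} pick 4 [2->4 ok]
  21: obs=x cand={1,4} pick 4 [4->4 ok]
  22: obs=y cand={2,3} pick 2 [4->2 ok]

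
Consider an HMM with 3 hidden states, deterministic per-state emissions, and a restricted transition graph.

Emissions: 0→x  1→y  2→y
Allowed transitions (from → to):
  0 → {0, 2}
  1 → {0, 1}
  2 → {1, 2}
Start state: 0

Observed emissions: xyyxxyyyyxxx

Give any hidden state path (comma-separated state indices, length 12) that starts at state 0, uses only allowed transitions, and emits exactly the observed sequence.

0,2,1,0,0,2,2,2,1,0,0,0

  [0] x  {0}  => 0  start
  [1] y  {1,2}  => 2  0->2 ok
  [2] y  {1,2}  => 1  2->1 ok
  [3] x  {0}  => 0  1->0 ok
  [4] x  {0}  => 0  0->0 ok
  [5] y  {1,2}  => 2  0->2 ok
  [6] y  {1,2}  => 2  2->2 ok
  [7] y  {1,2}  => 2  2->2 ok
  [8] y  {1,2}  => 1  2->1 ok
  [9] x  {0}  => 0  1->0 ok
  [10] x  {0}  => 0  0->0 ok
  [11] x  {0}  => 0  0->0 ok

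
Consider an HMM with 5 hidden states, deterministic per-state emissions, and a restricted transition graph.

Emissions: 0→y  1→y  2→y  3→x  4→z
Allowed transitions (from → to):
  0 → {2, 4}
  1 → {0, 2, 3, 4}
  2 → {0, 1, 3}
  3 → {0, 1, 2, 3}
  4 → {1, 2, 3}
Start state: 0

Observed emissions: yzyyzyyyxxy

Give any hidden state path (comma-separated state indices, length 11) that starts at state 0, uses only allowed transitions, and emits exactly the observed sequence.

  [0] y  {0,1,2}  => 0  start
  [1] z  {4}  => 4  0->4 ok
  [2] y  {0,1,2}  => 2  4->2 ok
  [3] y  {0,1,2}  => 0  2->0 ok
  [4] z  {4}  => 4  0->4 ok
  [5] y  {0,1,2}  => 1  4->1 ok
  [6] y  {0,1,2}  => 0  1->0 ok
  [7] y  {0,1,2}  => 2  0->2 ok
  [8] x  {3}  => 3  2->3 ok
  [9] x  {3}  => 3  3->3 ok
  [10] y  {0,1,2}  => 1  3->1 ok

0,4,2,0,4,1,0,2,3,3,1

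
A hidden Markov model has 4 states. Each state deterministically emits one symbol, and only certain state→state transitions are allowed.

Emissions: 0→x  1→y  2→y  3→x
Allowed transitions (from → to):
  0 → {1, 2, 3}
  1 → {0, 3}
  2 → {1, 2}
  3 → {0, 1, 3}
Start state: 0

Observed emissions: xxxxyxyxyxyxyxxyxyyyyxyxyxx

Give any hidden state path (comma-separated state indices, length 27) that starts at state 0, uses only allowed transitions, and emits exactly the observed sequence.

0,3,0,3,1,0,1,3,1,0,1,3,1,0,3,1,0,2,2,2,1,3,1,0,1,3,0

  t0 'x' -> {0,3}, take 0 (start)
  t1 'x' -> {0,3}, take 3 (0->3 ok)
  t2 'x' -> {0,3}, take 0 (3->0 ok)
  t3 'x' -> {0,3}, take 3 (0->3 ok)
  t4 'y' -> {1,2}, take 1 (3->1 ok)
  t5 'x' -> {0,3}, take 0 (1->0 ok)
  t6 'y' -> {1,2}, take 1 (0->1 ok)
  t7 'x' -> {0,3}, take 3 (1->3 ok)
  t8 'y' -> {1,2}, take 1 (3->1 ok)
  t9 'x' -> {0,3}, take 0 (1->0 ok)
  t10 'y' -> {1,2}, take 1 (0->1 ok)
  t11 'x' -> {0,3}, take 3 (1->3 ok)
  t12 'y' -> {1,2}, take 1 (3->1 ok)
  t13 'x' -> {0,3}, take 0 (1->0 ok)
  t14 'x' -> {0,3}, take 3 (0->3 ok)
  t15 'y' -> {1,2}, take 1 (3->1 ok)
  t16 'x' -> {0,3}, take 0 (1->0 ok)
  t17 'y' -> {1,2}, take 2 (0->2 ok)
  t18 'y' -> {1,2}, take 2 (2->2 ok)
  t19 'y' -> {1,2}, take 2 (2->2 ok)
  t20 'y' -> {1,2}, take 1 (2->1 ok)
  t21 'x' -> {0,3}, take 3 (1->3 ok)
  t22 'y' -> {1,2}, take 1 (3->1 ok)
  t23 'x' -> {0,3}, take 0 (1->0 ok)
  t24 'y' -> {1,2}, take 1 (0->1 ok)
  t25 'x' -> {0,3}, take 3 (1->3 ok)
  t26 'x' -> {0,3}, take 0 (3->0 ok)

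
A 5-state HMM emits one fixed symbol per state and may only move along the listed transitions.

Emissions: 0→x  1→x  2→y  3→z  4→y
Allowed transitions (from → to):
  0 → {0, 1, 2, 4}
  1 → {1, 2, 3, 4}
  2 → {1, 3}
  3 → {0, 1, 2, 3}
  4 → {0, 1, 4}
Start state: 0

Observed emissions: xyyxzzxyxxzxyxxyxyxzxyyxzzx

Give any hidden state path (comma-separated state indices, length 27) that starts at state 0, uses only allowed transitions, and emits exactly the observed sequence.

0,4,4,1,3,3,0,4,0,1,3,0,4,0,0,4,0,2,1,3,0,4,4,1,3,3,1

  pos 0: x in {0,1}, choose 0; start
  pos 1: y in {2,4}, choose 4; 0->4 ok
  pos 2: y in {2,4}, choose 4; 4->4 ok
  pos 3: x in {0,1}, choose 1; 4->1 ok
  pos 4: z in {3}, choose 3; 1->3 ok
  pos 5: z in {3}, choose 3; 3->3 ok
  pos 6: x in {0,1}, choose 0; 3->0 ok
  pos 7: y in {2,4}, choose 4; 0->4 ok
  pos 8: x in {0,1}, choose 0; 4->0 ok
  pos 9: x in {0,1}, choose 1; 0->1 ok
  pos 10: z in {3}, choose 3; 1->3 ok
  pos 11: x in {0,1}, choose 0; 3->0 ok
  pos 12: y in {2,4}, choose 4; 0->4 ok
  pos 13: x in {0,1}, choose 0; 4->0 ok
  pos 14: x in {0,1}, choose 0; 0->0 ok
  pos 15: y in {2,4}, choose 4; 0->4 ok
  pos 16: x in {0,1}, choose 0; 4->0 ok
  pos 17: y in {2,4}, choose 2; 0->2 ok
  pos 18: x in {0,1}, choose 1; 2->1 ok
  pos 19: z in {3}, choose 3; 1->3 ok
  pos 20: x in {0,1}, choose 0; 3->0 ok
  pos 21: y in {2,4}, choose 4; 0->4 ok
  pos 22: y in {2,4}, choose 4; 4->4 ok
  pos 23: x in {0,1}, choose 1; 4->1 ok
  pos 24: z in {3}, choose 3; 1->3 ok
  pos 25: z in {3}, choose 3; 3->3 ok
  pos 26: x in {0,1}, choose 1; 3->1 ok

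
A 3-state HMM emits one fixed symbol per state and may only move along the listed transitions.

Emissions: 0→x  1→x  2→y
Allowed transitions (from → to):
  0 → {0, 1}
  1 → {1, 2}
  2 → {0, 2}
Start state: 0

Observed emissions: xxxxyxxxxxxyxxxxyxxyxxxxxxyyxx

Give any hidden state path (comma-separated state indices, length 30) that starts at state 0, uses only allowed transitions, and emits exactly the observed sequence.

0,1,1,1,2,0,0,0,1,1,1,2,0,1,1,1,2,0,1,2,0,0,0,0,1,1,2,2,0,1

  [0] x  {0,1}  => 0  start
  [1] x  {0,1}  => 1  0->1 ok
  [2] x  {0,1}  => 1  1->1 ok
  [3] x  {0,1}  => 1  1->1 ok
  [4] y  {2}  => 2  1->2 ok
  [5] x  {0,1}  => 0  2->0 ok
  [6] x  {0,1}  => 0  0->0 ok
  [7] x  {0,1}  => 0  0->0 ok
  [8] x  {0,1}  => 1  0->1 ok
  [9] x  {0,1}  => 1  1->1 ok
  [10] x  {0,1}  => 1  1->1 ok
  [11] y  {2}  => 2  1->2 ok
  [12] x  {0,1}  => 0  2->0 ok
  [13] x  {0,1}  => 1  0->1 ok
  [14] x  {0,1}  => 1  1->1 ok
  [15] x  {0,1}  => 1  1->1 ok
  [16] y  {2}  => 2  1->2 ok
  [17] x  {0,1}  => 0  2->0 ok
  [18] x  {0,1}  => 1  0->1 ok
  [19] y  {2}  => 2  1->2 ok
  [20] x  {0,1}  => 0  2->0 ok
  [21] x  {0,1}  => 0  0->0 ok
  [22] x  {0,1}  => 0  0->0 ok
  [23] x  {0,1}  => 0  0->0 ok
  [24] x  {0,1}  => 1  0->1 ok
  [25] x  {0,1}  => 1  1->1 ok
  [26] y  {2}  => 2  1->2 ok
  [27] y  {2}  => 2  2->2 ok
  [28] x  {0,1}  => 0  2->0 ok
  [29] x  {0,1}  => 1  0->1 ok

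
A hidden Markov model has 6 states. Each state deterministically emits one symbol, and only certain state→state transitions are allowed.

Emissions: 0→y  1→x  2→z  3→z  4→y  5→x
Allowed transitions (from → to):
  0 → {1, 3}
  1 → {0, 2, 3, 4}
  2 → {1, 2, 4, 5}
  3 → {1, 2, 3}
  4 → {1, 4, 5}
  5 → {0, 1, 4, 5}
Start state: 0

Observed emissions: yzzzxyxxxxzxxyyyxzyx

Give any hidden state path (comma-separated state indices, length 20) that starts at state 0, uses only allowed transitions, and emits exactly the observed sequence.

0,3,3,3,1,4,5,5,5,1,2,5,5,4,4,4,1,2,4,5

  [0] y  {0,4}  => 0  start
  [1] z  {2,3}  => 3  0->3 ok
  [2] z  {2,3}  => 3  3->3 ok
  [3] z  {2,3}  => 3  3->3 ok
  [4] x  {1,5}  => 1  3->1 ok
  [5] y  {0,4}  => 4  1->4 ok
  [6] x  {1,5}  => 5  4->5 ok
  [7] x  {1,5}  => 5  5->5 ok
  [8] x  {1,5}  => 5  5->5 ok
  [9] x  {1,5}  => 1  5->1 ok
  [10] z  {2,3}  => 2  1->2 ok
  [11] x  {1,5}  => 5  2->5 ok
  [12] x  {1,5}  => 5  5->5 ok
  [13] y  {0,4}  => 4  5->4 ok
  [14] y  {0,4}  => 4  4->4 ok
  [15] y  {0,4}  => 4  4->4 ok
  [16] x  {1,5}  => 1  4->1 ok
  [17] z  {2,3}  => 2  1->2 ok
  [18] y  {0,4}  => 4  2->4 ok
  [19] x  {1,5}  => 5  4->5 ok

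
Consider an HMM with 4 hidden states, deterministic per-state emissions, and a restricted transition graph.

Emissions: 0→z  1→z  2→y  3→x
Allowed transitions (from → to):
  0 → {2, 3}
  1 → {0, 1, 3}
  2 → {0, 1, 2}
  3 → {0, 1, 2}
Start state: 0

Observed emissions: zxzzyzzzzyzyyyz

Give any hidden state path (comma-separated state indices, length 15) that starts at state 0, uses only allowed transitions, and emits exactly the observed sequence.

0,3,1,0,2,1,1,1,0,2,0,2,2,2,1

  t0 'z' -> {0,1}, take 0 (start)
  t1 'x' -> {3}, take 3 (0->3 ok)
  t2 'z' -> {0,1}, take 1 (3->1 ok)
  t3 'z' -> {0,1}, take 0 (1->0 ok)
  t4 'y' -> {2}, take 2 (0->2 ok)
  t5 'z' -> {0,1}, take 1 (2->1 ok)
  t6 'z' -> {0,1}, take 1 (1->1 ok)
  t7 'z' -> {0,1}, take 1 (1->1 ok)
  t8 'z' -> {0,1}, take 0 (1->0 ok)
  t9 'y' -> {2}, take 2 (0->2 ok)
  t10 'z' -> {0,1}, take 0 (2->0 ok)
  t11 'y' -> {2}, take 2 (0->2 ok)
  t12 'y' -> {2}, take 2 (2->2 ok)
  t13 'y' -> {2}, take 2 (2->2 ok)
  t14 'z' -> {0,1}, take 1 (2->1 ok)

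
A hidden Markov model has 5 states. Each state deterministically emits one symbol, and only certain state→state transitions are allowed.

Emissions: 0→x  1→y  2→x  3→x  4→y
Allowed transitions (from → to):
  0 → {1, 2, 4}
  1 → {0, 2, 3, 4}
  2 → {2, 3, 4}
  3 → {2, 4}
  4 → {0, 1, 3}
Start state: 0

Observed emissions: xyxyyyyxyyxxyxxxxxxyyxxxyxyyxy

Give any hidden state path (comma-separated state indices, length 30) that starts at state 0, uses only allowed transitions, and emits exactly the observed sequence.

  pos 0: x in {0,2,3}, choose 0; start
  pos 1: y in {1,4}, choose 4; 0->4 ok
  pos 2: x in {0,2,3}, choose 3; 4->3 ok
  pos 3: y in {1,4}, choose 4; 3->4 ok
  pos 4: y in {1,4}, choose 1; 4->1 ok
  pos 5: y in {1,4}, choose 4; 1->4 ok
  pos 6: y in {1,4}, choose 1; 4->1 ok
  pos 7: x in {0,2,3}, choose 2; 1->2 ok
  pos 8: y in {1,4}, choose 4; 2->4 ok
  pos 9: y in {1,4}, choose 1; 4->1 ok
  pos 10: x in {0,2,3}, choose 2; 1->2 ok
  pos 11: x in {0,2,3}, choose 3; 2->3 ok
  pos 12: y in {1,4}, choose 4; 3->4 ok
  pos 13: x in {0,2,3}, choose 0; 4->0 ok
  pos 14: x in {0,2,3}, choose 2; 0->2 ok
  pos 15: x in {0,2,3}, choose 2; 2->2 ok
  pos 16: x in {0,2,3}, choose 3; 2->3 ok
  pos 17: x in {0,2,3}, choose 2; 3->2 ok
  pos 18: x in {0,2,3}, choose 3; 2->3 ok
  pos 19: y in {1,4}, choose 4; 3->4 ok
  pos 20: y in {1,4}, choose 1; 4->1 ok
  pos 21: x in {0,2,3}, choose 2; 1->2 ok
  pos 22: x in {0,2,3}, choose 2; 2->2 ok
  pos 23: x in {0,2,3}, choose 3; 2->3 ok
  pos 24: y in {1,4}, choose 4; 3->4 ok
  pos 25: x in {0,2,3}, choose 3; 4->3 ok
  pos 26: y in {1,4}, choose 4; 3->4 ok
  pos 27: y in {1,4}, choose 1; 4->1 ok
  pos 28: x in {0,2,3}, choose 3; 1->3 ok
  pos 29: y in {1,4}, choose 4; 3->4 ok

0,4,3,4,1,4,1,2,4,1,2,3,4,0,2,2,3,2,3,4,1,2,2,3,4,3,4,1,3,4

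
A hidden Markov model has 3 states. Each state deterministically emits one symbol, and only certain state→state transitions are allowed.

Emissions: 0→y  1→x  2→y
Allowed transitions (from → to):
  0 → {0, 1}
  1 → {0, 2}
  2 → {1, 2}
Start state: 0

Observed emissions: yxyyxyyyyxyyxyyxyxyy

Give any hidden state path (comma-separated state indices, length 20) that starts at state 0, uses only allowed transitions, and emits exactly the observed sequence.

  pos 0: y in {0,2}, choose 0; start
  pos 1: x in {1}, choose 1; 0->1 ok
  pos 2: y in {0,2}, choose 0; 1->0 ok
  pos 3: y in {0,2}, choose 0; 0->0 ok
  pos 4: x in {1}, choose 1; 0->1 ok
  pos 5: y in {0,2}, choose 2; 1->2 ok
  pos 6: y in {0,2}, choose 2; 2->2 ok
  pos 7: y in {0,2}, choose 2; 2->2 ok
  pos 8: y in {0,2}, choose 2; 2->2 ok
  pos 9: x in {1}, choose 1; 2->1 ok
  pos 10: y in {0,2}, choose 2; 1->2 ok
  pos 11: y in {0,2}, choose 2; 2->2 ok
  pos 12: x in {1}, choose 1; 2->1 ok
  pos 13: y in {0,2}, choose 2; 1->2 ok
  pos 14: y in {0,2}, choose 2; 2->2 ok
  pos 15: x in {1}, choose 1; 2->1 ok
  pos 16: y in {0,2}, choose 0; 1->0 ok
  pos 17: x in {1}, choose 1; 0->1 ok
  pos 18: y in {0,2}, choose 0; 1->0 ok
  pos 19: y in {0,2}, choose 0; 0->0 ok

0,1,0,0,1,2,2,2,2,1,2,2,1,2,2,1,0,1,0,0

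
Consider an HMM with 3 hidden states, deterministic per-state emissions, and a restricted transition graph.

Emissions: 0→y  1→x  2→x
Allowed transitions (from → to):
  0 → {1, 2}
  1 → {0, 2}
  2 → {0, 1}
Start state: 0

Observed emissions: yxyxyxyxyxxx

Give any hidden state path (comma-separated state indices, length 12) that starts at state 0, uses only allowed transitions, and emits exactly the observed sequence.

0,1,0,1,0,1,0,1,0,2,1,2

  0: obs=y cand={0} pick 0 [start]
  1: obs=x cand={1,2} pick 1 [0->1 ok]
  2: obs=y cand={0} pick 0 [1->0 ok]
  3: obs=x cand={1,2} pick 1 [0->1 ok]
  4: obs=y cand={0} pick 0 [1->0 ok]
  5: obs=x cand={1,2} pick 1 [0->1 ok]
  6: obs=y cand={0} pick 0 [1->0 ok]
  7: obs=x cand={1,2} pick 1 [0->1 ok]
  8: obs=y cand={0} pick 0 [1->0 ok]
  9: obs=x cand={1,2} pick 2 [0->2 ok]
  10: obs=x cand={1,2} pick 1 [2->1 ok]
  11: obs=x cand={1,2} pick 2 [1->2 ok]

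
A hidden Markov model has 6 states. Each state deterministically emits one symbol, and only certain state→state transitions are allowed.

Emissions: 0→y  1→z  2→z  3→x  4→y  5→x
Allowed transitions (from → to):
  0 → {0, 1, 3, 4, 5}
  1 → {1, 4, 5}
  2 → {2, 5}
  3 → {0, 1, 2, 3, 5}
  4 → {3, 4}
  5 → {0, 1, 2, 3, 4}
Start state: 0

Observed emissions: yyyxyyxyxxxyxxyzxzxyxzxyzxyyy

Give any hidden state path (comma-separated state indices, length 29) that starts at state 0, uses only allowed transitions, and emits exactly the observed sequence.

0,0,0,5,0,0,5,4,3,3,5,4,3,3,0,1,5,1,5,0,5,2,5,0,1,5,4,4,4

  0: obs=y cand={0,4} pick 0 [start]
  1: obs=y cand={0,4} pick 0 [0->0 ok]
  2: obs=y cand={0,4} pick 0 [0->0 ok]
  3: obs=x cand={3,5} pick 5 [0->5 ok]
  4: obs=y cand={0,4} pick 0 [5->0 ok]
  5: obs=y cand={0,4} pick 0 [0->0 ok]
  6: obs=x cand={3,5} pick 5 [0->5 ok]
  7: obs=y cand={0,4} pick 4 [5->4 ok]
  8: obs=x cand={3,5} pick 3 [4->3 ok]
  9: obs=x cand={3,5} pick 3 [3->3 ok]
  10: obs=x cand={3,5} pick 5 [3->5 ok]
  11: obs=y cand={0,4} pick 4 [5->4 ok]
  12: obs=x cand={3,5} pick 3 [4->3 ok]
  13: obs=x cand={3,5} pick 3 [3->3 ok]
  14: obs=y cand={0,4} pick 0 [3->0 ok]
  15: obs=z cand={1,2} pick 1 [0->1 ok]
  16: obs=x cand={3,5} pick 5 [1->5 ok]
  17: obs=z cand={1,2} pick 1 [5->1 ok]
  18: obs=x cand={3,5} pick 5 [1->5 ok]
  19: obs=y cand={0,4} pick 0 [5->0 ok]
  20: obs=x cand={3,5} pick 5 [0->5 ok]
  21: obs=z cand={1,2} pick 2 [5->2 ok]
  22: obs=x cand={3,5} pick 5 [2->5 ok]
  23: obs=y cand={0,4} pick 0 [5->0 ok]
  24: obs=z cand={1,2} pick 1 [0->1 ok]
  25: obs=x cand={3,5} pick 5 [1->5 ok]
  26: obs=y cand={0,4} pick 4 [5->4 ok]
  27: obs=y cand={0,4} pick 4 [4->4 ok]
  28: obs=y cand={0,4} pick 4 [4->4 ok]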